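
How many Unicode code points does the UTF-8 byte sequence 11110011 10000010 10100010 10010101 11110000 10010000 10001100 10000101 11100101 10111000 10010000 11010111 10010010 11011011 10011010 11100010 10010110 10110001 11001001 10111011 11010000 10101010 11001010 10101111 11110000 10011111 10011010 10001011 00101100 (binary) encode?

11

Byte at offset 0: 0xF3 = 11110011 → 4-byte char (#1). Advance 4.
Byte at offset 4: 0xF0 = 11110000 → 4-byte char (#2). Advance 4.
Byte at offset 8: 0xE5 = 11100101 → 3-byte char (#3). Advance 3.
Byte at offset 11: 0xD7 = 11010111 → 2-byte char (#4). Advance 2.
Byte at offset 13: 0xDB = 11011011 → 2-byte char (#5). Advance 2.
Byte at offset 15: 0xE2 = 11100010 → 3-byte char (#6). Advance 3.
Byte at offset 18: 0xC9 = 11001001 → 2-byte char (#7). Advance 2.
Byte at offset 20: 0xD0 = 11010000 → 2-byte char (#8). Advance 2.
Byte at offset 22: 0xCA = 11001010 → 2-byte char (#9). Advance 2.
Byte at offset 24: 0xF0 = 11110000 → 4-byte char (#10). Advance 4.
Byte at offset 28: 0x2C = 00101100 → 1-byte char (#11). Advance 1.
Reached end at offset 29 after 11 code points.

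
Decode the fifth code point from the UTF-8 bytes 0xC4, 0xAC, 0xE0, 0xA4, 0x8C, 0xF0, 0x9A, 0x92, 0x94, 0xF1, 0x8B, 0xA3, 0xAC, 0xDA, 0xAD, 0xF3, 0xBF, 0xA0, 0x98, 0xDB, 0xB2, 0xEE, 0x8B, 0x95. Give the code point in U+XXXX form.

U+06AD

Offset 0: leading byte 0xC4 = 11000100 → 2-byte char #1 = C4 AC.
Offset 2: leading byte 0xE0 = 11100000 → 3-byte char #2 = E0 A4 8C.
Offset 5: leading byte 0xF0 = 11110000 → 4-byte char #3 = F0 9A 92 94.
Offset 9: leading byte 0xF1 = 11110001 → 4-byte char #4 = F1 8B A3 AC.
Offset 13: leading byte 0xDA = 11011010 → 2-byte char #5 = DA AD.
Leading byte 0xDA = 11011010 matches 110xxxxx → 2-byte sequence.
Byte 1: 0xDA = 11011010, payload 11010 (5 bits).
Byte 2: 0xAD = 10101101 (10xxxxxx ✓), payload 101101.
Concatenate: 11010101101 = 0x6AD (11 bits → U+06AD).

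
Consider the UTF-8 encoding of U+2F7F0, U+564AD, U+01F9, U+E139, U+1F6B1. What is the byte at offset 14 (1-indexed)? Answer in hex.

0xF0

1-indexed offset 14 is 0-indexed offset 13.
U+2F7F0 → 4-byte form F0 AF 9F B0 at offsets 0–3.
U+564AD → 4-byte form F1 96 92 AD at offsets 4–7.
U+01F9 → 2-byte form C7 B9 at offsets 8–9.
U+E139 → 3-byte form EE 84 B9 at offsets 10–12.
U+1F6B1 → 4-byte form F0 9F 9A B1 at offsets 13–16.
Offset 13 falls in char 5's range; it's byte 1 of F0 9F 9A B1 = 0xF0.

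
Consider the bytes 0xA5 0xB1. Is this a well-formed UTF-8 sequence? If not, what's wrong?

Byte 0xA5 = 10100101 has the form 10xxxxxx — a continuation byte — but there is no preceding leading byte.

invalid (continuation byte with no leading byte)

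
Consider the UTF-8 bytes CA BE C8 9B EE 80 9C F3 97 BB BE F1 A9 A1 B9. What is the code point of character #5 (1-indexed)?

U+69879

Offset 0: leading byte 0xCA = 11001010 → 2-byte char #1 = CA BE.
Offset 2: leading byte 0xC8 = 11001000 → 2-byte char #2 = C8 9B.
Offset 4: leading byte 0xEE = 11101110 → 3-byte char #3 = EE 80 9C.
Offset 7: leading byte 0xF3 = 11110011 → 4-byte char #4 = F3 97 BB BE.
Offset 11: leading byte 0xF1 = 11110001 → 4-byte char #5 = F1 A9 A1 B9.
Leading byte 0xF1 = 11110001 matches 11110xxx → 4-byte sequence.
Byte 1: 0xF1 = 11110001, payload 001 (3 bits).
Byte 2: 0xA9 = 10101001 (10xxxxxx ✓), payload 101001.
Byte 3: 0xA1 = 10100001 (10xxxxxx ✓), payload 100001.
Byte 4: 0xB9 = 10111001 (10xxxxxx ✓), payload 111001.
Concatenate: 001101001100001111001 = 0x69879 (21 bits → U+69879).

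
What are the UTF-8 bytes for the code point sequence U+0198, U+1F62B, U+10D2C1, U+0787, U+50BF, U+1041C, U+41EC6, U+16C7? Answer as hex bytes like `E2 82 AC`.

C6 98 F0 9F 98 AB F4 8D 8B 81 DE 87 E5 82 BF F0 90 90 9C F1 81 BB 86 E1 9B 87

U+0198: 2-byte form → C6 98.
U+1F62B: 4-byte form → F0 9F 98 AB.
U+10D2C1: 4-byte form → F4 8D 8B 81.
U+0787: 2-byte form → DE 87.
U+50BF: 3-byte form → E5 82 BF.
U+1041C: 4-byte form → F0 90 90 9C.
U+41EC6: 4-byte form → F1 81 BB 86.
U+16C7: 3-byte form → E1 9B 87.
Concatenated (26 bytes): C6 98 F0 9F 98 AB F4 8D 8B 81 DE 87 E5 82 BF F0 90 90 9C F1 81 BB 86 E1 9B 87.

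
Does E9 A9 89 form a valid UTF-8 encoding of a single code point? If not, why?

Leading byte 0xE9 = 11101001 → 3-byte form.
Continuation bytes 0xA9=10101001, 0x89=10001001 all match 10xxxxxx.
Decoded value 0x9A49 is ≥ 0x800 (shortest form) and not a surrogate.

valid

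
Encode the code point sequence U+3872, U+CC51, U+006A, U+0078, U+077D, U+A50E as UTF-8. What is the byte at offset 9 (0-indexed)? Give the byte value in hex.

0xBD

U+3872 → 3-byte form E3 A1 B2 at offsets 0–2.
U+CC51 → 3-byte form EC B1 91 at offsets 3–5.
U+006A → 1-byte form 6A at offsets 6–6.
U+0078 → 1-byte form 78 at offsets 7–7.
U+077D → 2-byte form DD BD at offsets 8–9.
Offset 9 falls in char 5's range; it's byte 2 of DD BD = 0xBD.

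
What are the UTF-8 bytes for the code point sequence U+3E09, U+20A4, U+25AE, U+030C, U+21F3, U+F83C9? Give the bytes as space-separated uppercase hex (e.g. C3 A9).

U+3E09: 3-byte form → E3 B8 89.
U+20A4: 3-byte form → E2 82 A4.
U+25AE: 3-byte form → E2 96 AE.
U+030C: 2-byte form → CC 8C.
U+21F3: 3-byte form → E2 87 B3.
U+F83C9: 4-byte form → F3 B8 8F 89.
Concatenated (18 bytes): E3 B8 89 E2 82 A4 E2 96 AE CC 8C E2 87 B3 F3 B8 8F 89.

E3 B8 89 E2 82 A4 E2 96 AE CC 8C E2 87 B3 F3 B8 8F 89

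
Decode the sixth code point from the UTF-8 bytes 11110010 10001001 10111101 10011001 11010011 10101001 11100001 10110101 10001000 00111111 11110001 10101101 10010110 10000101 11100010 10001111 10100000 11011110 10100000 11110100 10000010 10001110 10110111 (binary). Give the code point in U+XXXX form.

Offset 0: leading byte 0xF2 = 11110010 → 4-byte char #1 = F2 89 BD 99.
Offset 4: leading byte 0xD3 = 11010011 → 2-byte char #2 = D3 A9.
Offset 6: leading byte 0xE1 = 11100001 → 3-byte char #3 = E1 B5 88.
Offset 9: leading byte 0x3F = 00111111 → 1-byte char #4 = 3F.
Offset 10: leading byte 0xF1 = 11110001 → 4-byte char #5 = F1 AD 96 85.
Offset 14: leading byte 0xE2 = 11100010 → 3-byte char #6 = E2 8F A0.
Leading byte 0xE2 = 11100010 matches 1110xxxx → 3-byte sequence.
Byte 1: 0xE2 = 11100010, payload 0010 (4 bits).
Byte 2: 0x8F = 10001111 (10xxxxxx ✓), payload 001111.
Byte 3: 0xA0 = 10100000 (10xxxxxx ✓), payload 100000.
Concatenate: 0010001111100000 = 0x23E0 (16 bits → U+23E0).

U+23E0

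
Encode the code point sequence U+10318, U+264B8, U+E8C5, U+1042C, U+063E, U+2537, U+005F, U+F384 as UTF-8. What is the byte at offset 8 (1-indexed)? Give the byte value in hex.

1-indexed offset 8 is 0-indexed offset 7.
U+10318 → 4-byte form F0 90 8C 98 at offsets 0–3.
U+264B8 → 4-byte form F0 A6 92 B8 at offsets 4–7.
Offset 7 falls in char 2's range; it's byte 4 of F0 A6 92 B8 = 0xB8.

0xB8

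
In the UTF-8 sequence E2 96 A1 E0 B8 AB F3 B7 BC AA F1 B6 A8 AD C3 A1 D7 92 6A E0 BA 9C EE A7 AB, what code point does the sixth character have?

Offset 0: leading byte 0xE2 = 11100010 → 3-byte char #1 = E2 96 A1.
Offset 3: leading byte 0xE0 = 11100000 → 3-byte char #2 = E0 B8 AB.
Offset 6: leading byte 0xF3 = 11110011 → 4-byte char #3 = F3 B7 BC AA.
Offset 10: leading byte 0xF1 = 11110001 → 4-byte char #4 = F1 B6 A8 AD.
Offset 14: leading byte 0xC3 = 11000011 → 2-byte char #5 = C3 A1.
Offset 16: leading byte 0xD7 = 11010111 → 2-byte char #6 = D7 92.
Leading byte 0xD7 = 11010111 matches 110xxxxx → 2-byte sequence.
Byte 1: 0xD7 = 11010111, payload 10111 (5 bits).
Byte 2: 0x92 = 10010010 (10xxxxxx ✓), payload 010010.
Concatenate: 10111010010 = 0x5D2 (11 bits → U+05D2).

U+05D2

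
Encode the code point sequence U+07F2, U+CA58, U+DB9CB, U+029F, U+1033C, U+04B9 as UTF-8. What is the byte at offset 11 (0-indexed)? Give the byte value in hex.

U+07F2 → 2-byte form DF B2 at offsets 0–1.
U+CA58 → 3-byte form EC A9 98 at offsets 2–4.
U+DB9CB → 4-byte form F3 9B A7 8B at offsets 5–8.
U+029F → 2-byte form CA 9F at offsets 9–10.
U+1033C → 4-byte form F0 90 8C BC at offsets 11–14.
Offset 11 falls in char 5's range; it's byte 1 of F0 90 8C BC = 0xF0.

0xF0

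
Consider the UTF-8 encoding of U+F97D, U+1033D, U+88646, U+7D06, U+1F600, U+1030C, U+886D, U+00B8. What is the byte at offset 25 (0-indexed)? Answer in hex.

U+F97D → 3-byte form EF A5 BD at offsets 0–2.
U+1033D → 4-byte form F0 90 8C BD at offsets 3–6.
U+88646 → 4-byte form F2 88 99 86 at offsets 7–10.
U+7D06 → 3-byte form E7 B4 86 at offsets 11–13.
U+1F600 → 4-byte form F0 9F 98 80 at offsets 14–17.
U+1030C → 4-byte form F0 90 8C 8C at offsets 18–21.
U+886D → 3-byte form E8 A1 AD at offsets 22–24.
U+00B8 → 2-byte form C2 B8 at offsets 25–26.
Offset 25 falls in char 8's range; it's byte 1 of C2 B8 = 0xC2.

0xC2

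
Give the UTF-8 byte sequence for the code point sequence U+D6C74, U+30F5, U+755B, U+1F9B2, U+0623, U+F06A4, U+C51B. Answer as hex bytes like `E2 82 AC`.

F3 96 B1 B4 E3 83 B5 E7 95 9B F0 9F A6 B2 D8 A3 F3 B0 9A A4 EC 94 9B

U+D6C74: 4-byte form → F3 96 B1 B4.
U+30F5: 3-byte form → E3 83 B5.
U+755B: 3-byte form → E7 95 9B.
U+1F9B2: 4-byte form → F0 9F A6 B2.
U+0623: 2-byte form → D8 A3.
U+F06A4: 4-byte form → F3 B0 9A A4.
U+C51B: 3-byte form → EC 94 9B.
Concatenated (23 bytes): F3 96 B1 B4 E3 83 B5 E7 95 9B F0 9F A6 B2 D8 A3 F3 B0 9A A4 EC 94 9B.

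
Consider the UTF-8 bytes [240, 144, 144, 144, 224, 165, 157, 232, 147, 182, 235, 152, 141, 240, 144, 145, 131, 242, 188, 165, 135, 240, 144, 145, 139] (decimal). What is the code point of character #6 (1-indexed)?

Offset 0: leading byte 0xF0 = 11110000 → 4-byte char #1 = F0 90 90 90.
Offset 4: leading byte 0xE0 = 11100000 → 3-byte char #2 = E0 A5 9D.
Offset 7: leading byte 0xE8 = 11101000 → 3-byte char #3 = E8 93 B6.
Offset 10: leading byte 0xEB = 11101011 → 3-byte char #4 = EB 98 8D.
Offset 13: leading byte 0xF0 = 11110000 → 4-byte char #5 = F0 90 91 83.
Offset 17: leading byte 0xF2 = 11110010 → 4-byte char #6 = F2 BC A5 87.
Leading byte 0xF2 = 11110010 matches 11110xxx → 4-byte sequence.
Byte 1: 0xF2 = 11110010, payload 010 (3 bits).
Byte 2: 0xBC = 10111100 (10xxxxxx ✓), payload 111100.
Byte 3: 0xA5 = 10100101 (10xxxxxx ✓), payload 100101.
Byte 4: 0x87 = 10000111 (10xxxxxx ✓), payload 000111.
Concatenate: 010111100100101000111 = 0xBC947 (21 bits → U+BC947).

U+BC947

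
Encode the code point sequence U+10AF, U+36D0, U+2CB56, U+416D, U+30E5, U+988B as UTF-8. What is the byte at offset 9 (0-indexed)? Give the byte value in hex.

0x96

U+10AF → 3-byte form E1 82 AF at offsets 0–2.
U+36D0 → 3-byte form E3 9B 90 at offsets 3–5.
U+2CB56 → 4-byte form F0 AC AD 96 at offsets 6–9.
Offset 9 falls in char 3's range; it's byte 4 of F0 AC AD 96 = 0x96.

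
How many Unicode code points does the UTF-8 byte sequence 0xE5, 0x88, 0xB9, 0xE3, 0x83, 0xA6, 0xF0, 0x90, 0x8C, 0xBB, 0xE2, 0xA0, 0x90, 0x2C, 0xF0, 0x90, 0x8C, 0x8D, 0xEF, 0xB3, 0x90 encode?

7

Byte at offset 0: 0xE5 = 11100101 → 3-byte char (#1). Advance 3.
Byte at offset 3: 0xE3 = 11100011 → 3-byte char (#2). Advance 3.
Byte at offset 6: 0xF0 = 11110000 → 4-byte char (#3). Advance 4.
Byte at offset 10: 0xE2 = 11100010 → 3-byte char (#4). Advance 3.
Byte at offset 13: 0x2C = 00101100 → 1-byte char (#5). Advance 1.
Byte at offset 14: 0xF0 = 11110000 → 4-byte char (#6). Advance 4.
Byte at offset 18: 0xEF = 11101111 → 3-byte char (#7). Advance 3.
Reached end at offset 21 after 7 code points.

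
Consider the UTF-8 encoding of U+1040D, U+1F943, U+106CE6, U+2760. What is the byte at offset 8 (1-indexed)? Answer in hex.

0x83

1-indexed offset 8 is 0-indexed offset 7.
U+1040D → 4-byte form F0 90 90 8D at offsets 0–3.
U+1F943 → 4-byte form F0 9F A5 83 at offsets 4–7.
Offset 7 falls in char 2's range; it's byte 4 of F0 9F A5 83 = 0x83.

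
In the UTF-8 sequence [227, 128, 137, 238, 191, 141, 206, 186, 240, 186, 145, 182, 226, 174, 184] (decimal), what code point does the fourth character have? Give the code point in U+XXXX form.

U+3A476

Offset 0: leading byte 0xE3 = 11100011 → 3-byte char #1 = E3 80 89.
Offset 3: leading byte 0xEE = 11101110 → 3-byte char #2 = EE BF 8D.
Offset 6: leading byte 0xCE = 11001110 → 2-byte char #3 = CE BA.
Offset 8: leading byte 0xF0 = 11110000 → 4-byte char #4 = F0 BA 91 B6.
Leading byte 0xF0 = 11110000 matches 11110xxx → 4-byte sequence.
Byte 1: 0xF0 = 11110000, payload 000 (3 bits).
Byte 2: 0xBA = 10111010 (10xxxxxx ✓), payload 111010.
Byte 3: 0x91 = 10010001 (10xxxxxx ✓), payload 010001.
Byte 4: 0xB6 = 10110110 (10xxxxxx ✓), payload 110110.
Concatenate: 000111010010001110110 = 0x3A476 (21 bits → U+3A476).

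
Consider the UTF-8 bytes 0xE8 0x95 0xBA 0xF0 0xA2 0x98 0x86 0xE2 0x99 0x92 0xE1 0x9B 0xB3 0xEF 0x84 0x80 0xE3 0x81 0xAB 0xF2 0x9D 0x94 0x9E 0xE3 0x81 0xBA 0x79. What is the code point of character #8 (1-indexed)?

U+307A

Offset 0: leading byte 0xE8 = 11101000 → 3-byte char #1 = E8 95 BA.
Offset 3: leading byte 0xF0 = 11110000 → 4-byte char #2 = F0 A2 98 86.
Offset 7: leading byte 0xE2 = 11100010 → 3-byte char #3 = E2 99 92.
Offset 10: leading byte 0xE1 = 11100001 → 3-byte char #4 = E1 9B B3.
Offset 13: leading byte 0xEF = 11101111 → 3-byte char #5 = EF 84 80.
Offset 16: leading byte 0xE3 = 11100011 → 3-byte char #6 = E3 81 AB.
Offset 19: leading byte 0xF2 = 11110010 → 4-byte char #7 = F2 9D 94 9E.
Offset 23: leading byte 0xE3 = 11100011 → 3-byte char #8 = E3 81 BA.
Leading byte 0xE3 = 11100011 matches 1110xxxx → 3-byte sequence.
Byte 1: 0xE3 = 11100011, payload 0011 (4 bits).
Byte 2: 0x81 = 10000001 (10xxxxxx ✓), payload 000001.
Byte 3: 0xBA = 10111010 (10xxxxxx ✓), payload 111010.
Concatenate: 0011000001111010 = 0x307A (16 bits → U+307A).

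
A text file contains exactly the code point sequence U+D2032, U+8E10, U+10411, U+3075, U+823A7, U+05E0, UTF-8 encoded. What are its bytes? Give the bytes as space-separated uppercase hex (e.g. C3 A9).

F3 92 80 B2 E8 B8 90 F0 90 90 91 E3 81 B5 F2 82 8E A7 D7 A0

U+D2032: 4-byte form → F3 92 80 B2.
U+8E10: 3-byte form → E8 B8 90.
U+10411: 4-byte form → F0 90 90 91.
U+3075: 3-byte form → E3 81 B5.
U+823A7: 4-byte form → F2 82 8E A7.
U+05E0: 2-byte form → D7 A0.
Concatenated (20 bytes): F3 92 80 B2 E8 B8 90 F0 90 90 91 E3 81 B5 F2 82 8E A7 D7 A0.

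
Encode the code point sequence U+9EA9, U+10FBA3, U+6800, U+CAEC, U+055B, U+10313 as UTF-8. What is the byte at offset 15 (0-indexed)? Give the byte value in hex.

U+9EA9 → 3-byte form E9 BA A9 at offsets 0–2.
U+10FBA3 → 4-byte form F4 8F AE A3 at offsets 3–6.
U+6800 → 3-byte form E6 A0 80 at offsets 7–9.
U+CAEC → 3-byte form EC AB AC at offsets 10–12.
U+055B → 2-byte form D5 9B at offsets 13–14.
U+10313 → 4-byte form F0 90 8C 93 at offsets 15–18.
Offset 15 falls in char 6's range; it's byte 1 of F0 90 8C 93 = 0xF0.

0xF0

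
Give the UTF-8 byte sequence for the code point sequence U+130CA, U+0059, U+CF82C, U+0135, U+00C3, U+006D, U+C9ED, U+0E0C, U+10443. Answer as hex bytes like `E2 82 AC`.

F0 93 83 8A 59 F3 8F A0 AC C4 B5 C3 83 6D EC A7 AD E0 B8 8C F0 90 91 83

U+130CA: 4-byte form → F0 93 83 8A.
U+0059: 1-byte form → 59.
U+CF82C: 4-byte form → F3 8F A0 AC.
U+0135: 2-byte form → C4 B5.
U+00C3: 2-byte form → C3 83.
U+006D: 1-byte form → 6D.
U+C9ED: 3-byte form → EC A7 AD.
U+0E0C: 3-byte form → E0 B8 8C.
U+10443: 4-byte form → F0 90 91 83.
Concatenated (24 bytes): F0 93 83 8A 59 F3 8F A0 AC C4 B5 C3 83 6D EC A7 AD E0 B8 8C F0 90 91 83.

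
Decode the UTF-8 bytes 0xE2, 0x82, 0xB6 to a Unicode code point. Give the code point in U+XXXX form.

U+20B6

Leading byte 0xE2 = 11100010 matches 1110xxxx → 3-byte sequence.
Byte 1: 0xE2 = 11100010, payload 0010 (4 bits).
Byte 2: 0x82 = 10000010 (10xxxxxx ✓), payload 000010.
Byte 3: 0xB6 = 10110110 (10xxxxxx ✓), payload 110110.
Concatenate: 0010000010110110 = 0x20B6 (16 bits → U+20B6).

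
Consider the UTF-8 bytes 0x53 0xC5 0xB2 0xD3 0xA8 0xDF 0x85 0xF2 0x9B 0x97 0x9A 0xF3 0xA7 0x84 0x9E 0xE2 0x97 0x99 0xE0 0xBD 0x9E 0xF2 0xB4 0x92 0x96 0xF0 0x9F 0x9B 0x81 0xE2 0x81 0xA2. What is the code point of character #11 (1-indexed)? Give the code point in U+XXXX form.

Offset 0: leading byte 0x53 = 01010011 → 1-byte char #1 = 53.
Offset 1: leading byte 0xC5 = 11000101 → 2-byte char #2 = C5 B2.
Offset 3: leading byte 0xD3 = 11010011 → 2-byte char #3 = D3 A8.
Offset 5: leading byte 0xDF = 11011111 → 2-byte char #4 = DF 85.
Offset 7: leading byte 0xF2 = 11110010 → 4-byte char #5 = F2 9B 97 9A.
Offset 11: leading byte 0xF3 = 11110011 → 4-byte char #6 = F3 A7 84 9E.
Offset 15: leading byte 0xE2 = 11100010 → 3-byte char #7 = E2 97 99.
Offset 18: leading byte 0xE0 = 11100000 → 3-byte char #8 = E0 BD 9E.
Offset 21: leading byte 0xF2 = 11110010 → 4-byte char #9 = F2 B4 92 96.
Offset 25: leading byte 0xF0 = 11110000 → 4-byte char #10 = F0 9F 9B 81.
Offset 29: leading byte 0xE2 = 11100010 → 3-byte char #11 = E2 81 A2.
Leading byte 0xE2 = 11100010 matches 1110xxxx → 3-byte sequence.
Byte 1: 0xE2 = 11100010, payload 0010 (4 bits).
Byte 2: 0x81 = 10000001 (10xxxxxx ✓), payload 000001.
Byte 3: 0xA2 = 10100010 (10xxxxxx ✓), payload 100010.
Concatenate: 0010000001100010 = 0x2062 (16 bits → U+2062).

U+2062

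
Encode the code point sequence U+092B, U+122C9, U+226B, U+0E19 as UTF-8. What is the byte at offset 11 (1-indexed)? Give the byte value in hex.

0xE0

1-indexed offset 11 is 0-indexed offset 10.
U+092B → 3-byte form E0 A4 AB at offsets 0–2.
U+122C9 → 4-byte form F0 92 8B 89 at offsets 3–6.
U+226B → 3-byte form E2 89 AB at offsets 7–9.
U+0E19 → 3-byte form E0 B8 99 at offsets 10–12.
Offset 10 falls in char 4's range; it's byte 1 of E0 B8 99 = 0xE0.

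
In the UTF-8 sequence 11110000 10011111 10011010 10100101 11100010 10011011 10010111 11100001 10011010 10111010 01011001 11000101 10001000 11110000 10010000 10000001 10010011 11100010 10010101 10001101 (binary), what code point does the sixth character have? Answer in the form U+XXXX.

U+10053

Offset 0: leading byte 0xF0 = 11110000 → 4-byte char #1 = F0 9F 9A A5.
Offset 4: leading byte 0xE2 = 11100010 → 3-byte char #2 = E2 9B 97.
Offset 7: leading byte 0xE1 = 11100001 → 3-byte char #3 = E1 9A BA.
Offset 10: leading byte 0x59 = 01011001 → 1-byte char #4 = 59.
Offset 11: leading byte 0xC5 = 11000101 → 2-byte char #5 = C5 88.
Offset 13: leading byte 0xF0 = 11110000 → 4-byte char #6 = F0 90 81 93.
Leading byte 0xF0 = 11110000 matches 11110xxx → 4-byte sequence.
Byte 1: 0xF0 = 11110000, payload 000 (3 bits).
Byte 2: 0x90 = 10010000 (10xxxxxx ✓), payload 010000.
Byte 3: 0x81 = 10000001 (10xxxxxx ✓), payload 000001.
Byte 4: 0x93 = 10010011 (10xxxxxx ✓), payload 010011.
Concatenate: 000010000000001010011 = 0x10053 (21 bits → U+10053).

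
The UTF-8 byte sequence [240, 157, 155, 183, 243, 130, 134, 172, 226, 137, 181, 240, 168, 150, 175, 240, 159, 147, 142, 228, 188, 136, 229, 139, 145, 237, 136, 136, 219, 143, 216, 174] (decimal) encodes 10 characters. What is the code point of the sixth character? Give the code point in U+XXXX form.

U+4F08

Offset 0: leading byte 0xF0 = 11110000 → 4-byte char #1 = F0 9D 9B B7.
Offset 4: leading byte 0xF3 = 11110011 → 4-byte char #2 = F3 82 86 AC.
Offset 8: leading byte 0xE2 = 11100010 → 3-byte char #3 = E2 89 B5.
Offset 11: leading byte 0xF0 = 11110000 → 4-byte char #4 = F0 A8 96 AF.
Offset 15: leading byte 0xF0 = 11110000 → 4-byte char #5 = F0 9F 93 8E.
Offset 19: leading byte 0xE4 = 11100100 → 3-byte char #6 = E4 BC 88.
Leading byte 0xE4 = 11100100 matches 1110xxxx → 3-byte sequence.
Byte 1: 0xE4 = 11100100, payload 0100 (4 bits).
Byte 2: 0xBC = 10111100 (10xxxxxx ✓), payload 111100.
Byte 3: 0x88 = 10001000 (10xxxxxx ✓), payload 001000.
Concatenate: 0100111100001000 = 0x4F08 (16 bits → U+4F08).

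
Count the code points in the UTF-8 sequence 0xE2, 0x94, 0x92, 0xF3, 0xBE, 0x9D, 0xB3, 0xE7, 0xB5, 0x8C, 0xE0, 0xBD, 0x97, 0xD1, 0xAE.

5

Byte at offset 0: 0xE2 = 11100010 → 3-byte char (#1). Advance 3.
Byte at offset 3: 0xF3 = 11110011 → 4-byte char (#2). Advance 4.
Byte at offset 7: 0xE7 = 11100111 → 3-byte char (#3). Advance 3.
Byte at offset 10: 0xE0 = 11100000 → 3-byte char (#4). Advance 3.
Byte at offset 13: 0xD1 = 11010001 → 2-byte char (#5). Advance 2.
Reached end at offset 15 after 5 code points.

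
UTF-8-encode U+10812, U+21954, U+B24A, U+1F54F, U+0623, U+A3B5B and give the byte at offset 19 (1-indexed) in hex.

0xA3

1-indexed offset 19 is 0-indexed offset 18.
U+10812 → 4-byte form F0 90 A0 92 at offsets 0–3.
U+21954 → 4-byte form F0 A1 A5 94 at offsets 4–7.
U+B24A → 3-byte form EB 89 8A at offsets 8–10.
U+1F54F → 4-byte form F0 9F 95 8F at offsets 11–14.
U+0623 → 2-byte form D8 A3 at offsets 15–16.
U+A3B5B → 4-byte form F2 A3 AD 9B at offsets 17–20.
Offset 18 falls in char 6's range; it's byte 2 of F2 A3 AD 9B = 0xA3.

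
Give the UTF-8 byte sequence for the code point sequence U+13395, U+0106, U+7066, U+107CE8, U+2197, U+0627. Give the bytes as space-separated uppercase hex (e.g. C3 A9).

U+13395: 4-byte form → F0 93 8E 95.
U+0106: 2-byte form → C4 86.
U+7066: 3-byte form → E7 81 A6.
U+107CE8: 4-byte form → F4 87 B3 A8.
U+2197: 3-byte form → E2 86 97.
U+0627: 2-byte form → D8 A7.
Concatenated (18 bytes): F0 93 8E 95 C4 86 E7 81 A6 F4 87 B3 A8 E2 86 97 D8 A7.

F0 93 8E 95 C4 86 E7 81 A6 F4 87 B3 A8 E2 86 97 D8 A7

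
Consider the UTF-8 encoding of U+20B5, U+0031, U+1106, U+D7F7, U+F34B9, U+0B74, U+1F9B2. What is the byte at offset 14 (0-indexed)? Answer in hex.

0xE0

U+20B5 → 3-byte form E2 82 B5 at offsets 0–2.
U+0031 → 1-byte form 31 at offsets 3–3.
U+1106 → 3-byte form E1 84 86 at offsets 4–6.
U+D7F7 → 3-byte form ED 9F B7 at offsets 7–9.
U+F34B9 → 4-byte form F3 B3 92 B9 at offsets 10–13.
U+0B74 → 3-byte form E0 AD B4 at offsets 14–16.
Offset 14 falls in char 6's range; it's byte 1 of E0 AD B4 = 0xE0.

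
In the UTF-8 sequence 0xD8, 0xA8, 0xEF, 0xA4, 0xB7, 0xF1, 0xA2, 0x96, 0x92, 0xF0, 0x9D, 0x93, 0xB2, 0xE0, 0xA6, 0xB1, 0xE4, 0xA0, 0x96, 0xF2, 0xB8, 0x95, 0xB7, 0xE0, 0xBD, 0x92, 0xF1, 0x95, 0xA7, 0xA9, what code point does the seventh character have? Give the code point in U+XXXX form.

U+B8577

Offset 0: leading byte 0xD8 = 11011000 → 2-byte char #1 = D8 A8.
Offset 2: leading byte 0xEF = 11101111 → 3-byte char #2 = EF A4 B7.
Offset 5: leading byte 0xF1 = 11110001 → 4-byte char #3 = F1 A2 96 92.
Offset 9: leading byte 0xF0 = 11110000 → 4-byte char #4 = F0 9D 93 B2.
Offset 13: leading byte 0xE0 = 11100000 → 3-byte char #5 = E0 A6 B1.
Offset 16: leading byte 0xE4 = 11100100 → 3-byte char #6 = E4 A0 96.
Offset 19: leading byte 0xF2 = 11110010 → 4-byte char #7 = F2 B8 95 B7.
Leading byte 0xF2 = 11110010 matches 11110xxx → 4-byte sequence.
Byte 1: 0xF2 = 11110010, payload 010 (3 bits).
Byte 2: 0xB8 = 10111000 (10xxxxxx ✓), payload 111000.
Byte 3: 0x95 = 10010101 (10xxxxxx ✓), payload 010101.
Byte 4: 0xB7 = 10110111 (10xxxxxx ✓), payload 110111.
Concatenate: 010111000010101110111 = 0xB8577 (21 bits → U+B8577).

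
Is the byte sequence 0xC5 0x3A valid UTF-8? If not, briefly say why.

invalid (non-continuation byte where continuation expected)

Leading byte 0xC5 = 11000101 → 2-byte form.
Byte 2 is 0x3A = 00111010, which is not 10xxxxxx — expected a continuation byte.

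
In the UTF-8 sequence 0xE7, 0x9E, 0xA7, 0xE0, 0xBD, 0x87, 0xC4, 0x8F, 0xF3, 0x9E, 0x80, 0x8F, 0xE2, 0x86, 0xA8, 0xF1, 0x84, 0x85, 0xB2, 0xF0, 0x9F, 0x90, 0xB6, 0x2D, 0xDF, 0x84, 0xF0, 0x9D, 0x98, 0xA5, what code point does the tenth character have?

U+1D625

Offset 0: leading byte 0xE7 = 11100111 → 3-byte char #1 = E7 9E A7.
Offset 3: leading byte 0xE0 = 11100000 → 3-byte char #2 = E0 BD 87.
Offset 6: leading byte 0xC4 = 11000100 → 2-byte char #3 = C4 8F.
Offset 8: leading byte 0xF3 = 11110011 → 4-byte char #4 = F3 9E 80 8F.
Offset 12: leading byte 0xE2 = 11100010 → 3-byte char #5 = E2 86 A8.
Offset 15: leading byte 0xF1 = 11110001 → 4-byte char #6 = F1 84 85 B2.
Offset 19: leading byte 0xF0 = 11110000 → 4-byte char #7 = F0 9F 90 B6.
Offset 23: leading byte 0x2D = 00101101 → 1-byte char #8 = 2D.
Offset 24: leading byte 0xDF = 11011111 → 2-byte char #9 = DF 84.
Offset 26: leading byte 0xF0 = 11110000 → 4-byte char #10 = F0 9D 98 A5.
Leading byte 0xF0 = 11110000 matches 11110xxx → 4-byte sequence.
Byte 1: 0xF0 = 11110000, payload 000 (3 bits).
Byte 2: 0x9D = 10011101 (10xxxxxx ✓), payload 011101.
Byte 3: 0x98 = 10011000 (10xxxxxx ✓), payload 011000.
Byte 4: 0xA5 = 10100101 (10xxxxxx ✓), payload 100101.
Concatenate: 000011101011000100101 = 0x1D625 (21 bits → U+1D625).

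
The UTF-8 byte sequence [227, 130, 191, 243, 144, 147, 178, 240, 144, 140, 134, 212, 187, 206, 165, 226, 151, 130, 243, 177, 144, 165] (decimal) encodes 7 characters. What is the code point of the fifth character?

U+03A5

Offset 0: leading byte 0xE3 = 11100011 → 3-byte char #1 = E3 82 BF.
Offset 3: leading byte 0xF3 = 11110011 → 4-byte char #2 = F3 90 93 B2.
Offset 7: leading byte 0xF0 = 11110000 → 4-byte char #3 = F0 90 8C 86.
Offset 11: leading byte 0xD4 = 11010100 → 2-byte char #4 = D4 BB.
Offset 13: leading byte 0xCE = 11001110 → 2-byte char #5 = CE A5.
Leading byte 0xCE = 11001110 matches 110xxxxx → 2-byte sequence.
Byte 1: 0xCE = 11001110, payload 01110 (5 bits).
Byte 2: 0xA5 = 10100101 (10xxxxxx ✓), payload 100101.
Concatenate: 01110100101 = 0x3A5 (11 bits → U+03A5).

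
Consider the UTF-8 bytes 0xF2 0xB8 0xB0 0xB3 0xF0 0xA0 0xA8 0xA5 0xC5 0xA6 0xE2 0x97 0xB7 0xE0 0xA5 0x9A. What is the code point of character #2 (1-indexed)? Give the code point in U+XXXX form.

U+20A25

Offset 0: leading byte 0xF2 = 11110010 → 4-byte char #1 = F2 B8 B0 B3.
Offset 4: leading byte 0xF0 = 11110000 → 4-byte char #2 = F0 A0 A8 A5.
Leading byte 0xF0 = 11110000 matches 11110xxx → 4-byte sequence.
Byte 1: 0xF0 = 11110000, payload 000 (3 bits).
Byte 2: 0xA0 = 10100000 (10xxxxxx ✓), payload 100000.
Byte 3: 0xA8 = 10101000 (10xxxxxx ✓), payload 101000.
Byte 4: 0xA5 = 10100101 (10xxxxxx ✓), payload 100101.
Concatenate: 000100000101000100101 = 0x20A25 (21 bits → U+20A25).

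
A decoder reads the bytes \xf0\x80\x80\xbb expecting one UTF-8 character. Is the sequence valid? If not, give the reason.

Leading byte 0xF0 = 11110000 → 4-byte form.
Continuation bytes all match 10xxxxxx. Payload decodes to 0x3B.
But 0x3B < 0x10000, the minimum for a 4-byte sequence — this is an overlong encoding.

invalid (overlong encoding)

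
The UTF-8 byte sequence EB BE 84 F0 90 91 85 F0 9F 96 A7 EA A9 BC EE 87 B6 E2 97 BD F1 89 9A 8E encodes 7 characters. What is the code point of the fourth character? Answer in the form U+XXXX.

U+AA7C

Offset 0: leading byte 0xEB = 11101011 → 3-byte char #1 = EB BE 84.
Offset 3: leading byte 0xF0 = 11110000 → 4-byte char #2 = F0 90 91 85.
Offset 7: leading byte 0xF0 = 11110000 → 4-byte char #3 = F0 9F 96 A7.
Offset 11: leading byte 0xEA = 11101010 → 3-byte char #4 = EA A9 BC.
Leading byte 0xEA = 11101010 matches 1110xxxx → 3-byte sequence.
Byte 1: 0xEA = 11101010, payload 1010 (4 bits).
Byte 2: 0xA9 = 10101001 (10xxxxxx ✓), payload 101001.
Byte 3: 0xBC = 10111100 (10xxxxxx ✓), payload 111100.
Concatenate: 1010101001111100 = 0xAA7C (16 bits → U+AA7C).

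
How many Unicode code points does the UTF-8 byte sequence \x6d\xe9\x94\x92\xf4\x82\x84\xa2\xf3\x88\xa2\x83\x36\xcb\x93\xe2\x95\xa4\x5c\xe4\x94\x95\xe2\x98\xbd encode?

Byte at offset 0: 0x6D = 01101101 → 1-byte char (#1). Advance 1.
Byte at offset 1: 0xE9 = 11101001 → 3-byte char (#2). Advance 3.
Byte at offset 4: 0xF4 = 11110100 → 4-byte char (#3). Advance 4.
Byte at offset 8: 0xF3 = 11110011 → 4-byte char (#4). Advance 4.
Byte at offset 12: 0x36 = 00110110 → 1-byte char (#5). Advance 1.
Byte at offset 13: 0xCB = 11001011 → 2-byte char (#6). Advance 2.
Byte at offset 15: 0xE2 = 11100010 → 3-byte char (#7). Advance 3.
Byte at offset 18: 0x5C = 01011100 → 1-byte char (#8). Advance 1.
Byte at offset 19: 0xE4 = 11100100 → 3-byte char (#9). Advance 3.
Byte at offset 22: 0xE2 = 11100010 → 3-byte char (#10). Advance 3.
Reached end at offset 25 after 10 code points.

10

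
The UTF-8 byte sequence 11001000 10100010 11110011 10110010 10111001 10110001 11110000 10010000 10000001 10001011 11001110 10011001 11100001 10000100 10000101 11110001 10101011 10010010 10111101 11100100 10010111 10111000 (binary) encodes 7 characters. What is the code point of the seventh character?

Offset 0: leading byte 0xC8 = 11001000 → 2-byte char #1 = C8 A2.
Offset 2: leading byte 0xF3 = 11110011 → 4-byte char #2 = F3 B2 B9 B1.
Offset 6: leading byte 0xF0 = 11110000 → 4-byte char #3 = F0 90 81 8B.
Offset 10: leading byte 0xCE = 11001110 → 2-byte char #4 = CE 99.
Offset 12: leading byte 0xE1 = 11100001 → 3-byte char #5 = E1 84 85.
Offset 15: leading byte 0xF1 = 11110001 → 4-byte char #6 = F1 AB 92 BD.
Offset 19: leading byte 0xE4 = 11100100 → 3-byte char #7 = E4 97 B8.
Leading byte 0xE4 = 11100100 matches 1110xxxx → 3-byte sequence.
Byte 1: 0xE4 = 11100100, payload 0100 (4 bits).
Byte 2: 0x97 = 10010111 (10xxxxxx ✓), payload 010111.
Byte 3: 0xB8 = 10111000 (10xxxxxx ✓), payload 111000.
Concatenate: 0100010111111000 = 0x45F8 (16 bits → U+45F8).

U+45F8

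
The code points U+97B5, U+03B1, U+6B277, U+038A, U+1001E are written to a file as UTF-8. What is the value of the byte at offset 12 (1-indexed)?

1-indexed offset 12 is 0-indexed offset 11.
U+97B5 → 3-byte form E9 9E B5 at offsets 0–2.
U+03B1 → 2-byte form CE B1 at offsets 3–4.
U+6B277 → 4-byte form F1 AB 89 B7 at offsets 5–8.
U+038A → 2-byte form CE 8A at offsets 9–10.
U+1001E → 4-byte form F0 90 80 9E at offsets 11–14.
Offset 11 falls in char 5's range; it's byte 1 of F0 90 80 9E = 0xF0.

0xF0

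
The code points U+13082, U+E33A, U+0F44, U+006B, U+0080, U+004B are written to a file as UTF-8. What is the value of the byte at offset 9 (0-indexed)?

0x84

U+13082 → 4-byte form F0 93 82 82 at offsets 0–3.
U+E33A → 3-byte form EE 8C BA at offsets 4–6.
U+0F44 → 3-byte form E0 BD 84 at offsets 7–9.
Offset 9 falls in char 3's range; it's byte 3 of E0 BD 84 = 0x84.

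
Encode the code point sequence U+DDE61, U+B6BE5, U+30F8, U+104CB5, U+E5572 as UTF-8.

U+DDE61: 4-byte form → F3 9D B9 A1.
U+B6BE5: 4-byte form → F2 B6 AF A5.
U+30F8: 3-byte form → E3 83 B8.
U+104CB5: 4-byte form → F4 84 B2 B5.
U+E5572: 4-byte form → F3 A5 95 B2.
Concatenated (19 bytes): F3 9D B9 A1 F2 B6 AF A5 E3 83 B8 F4 84 B2 B5 F3 A5 95 B2.

F3 9D B9 A1 F2 B6 AF A5 E3 83 B8 F4 84 B2 B5 F3 A5 95 B2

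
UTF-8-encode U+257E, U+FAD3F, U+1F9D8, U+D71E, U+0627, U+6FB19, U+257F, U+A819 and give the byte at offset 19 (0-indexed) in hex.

U+257E → 3-byte form E2 95 BE at offsets 0–2.
U+FAD3F → 4-byte form F3 BA B4 BF at offsets 3–6.
U+1F9D8 → 4-byte form F0 9F A7 98 at offsets 7–10.
U+D71E → 3-byte form ED 9C 9E at offsets 11–13.
U+0627 → 2-byte form D8 A7 at offsets 14–15.
U+6FB19 → 4-byte form F1 AF AC 99 at offsets 16–19.
Offset 19 falls in char 6's range; it's byte 4 of F1 AF AC 99 = 0x99.

0x99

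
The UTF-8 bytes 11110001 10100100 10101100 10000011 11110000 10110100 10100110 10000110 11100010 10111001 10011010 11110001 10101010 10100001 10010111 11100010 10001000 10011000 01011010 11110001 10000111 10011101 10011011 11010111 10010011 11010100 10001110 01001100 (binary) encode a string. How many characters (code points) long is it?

10

Byte at offset 0: 0xF1 = 11110001 → 4-byte char (#1). Advance 4.
Byte at offset 4: 0xF0 = 11110000 → 4-byte char (#2). Advance 4.
Byte at offset 8: 0xE2 = 11100010 → 3-byte char (#3). Advance 3.
Byte at offset 11: 0xF1 = 11110001 → 4-byte char (#4). Advance 4.
Byte at offset 15: 0xE2 = 11100010 → 3-byte char (#5). Advance 3.
Byte at offset 18: 0x5A = 01011010 → 1-byte char (#6). Advance 1.
Byte at offset 19: 0xF1 = 11110001 → 4-byte char (#7). Advance 4.
Byte at offset 23: 0xD7 = 11010111 → 2-byte char (#8). Advance 2.
Byte at offset 25: 0xD4 = 11010100 → 2-byte char (#9). Advance 2.
Byte at offset 27: 0x4C = 01001100 → 1-byte char (#10). Advance 1.
Reached end at offset 28 after 10 code points.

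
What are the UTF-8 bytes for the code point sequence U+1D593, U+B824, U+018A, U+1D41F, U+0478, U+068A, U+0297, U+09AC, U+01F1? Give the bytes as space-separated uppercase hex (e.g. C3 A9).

F0 9D 96 93 EB A0 A4 C6 8A F0 9D 90 9F D1 B8 DA 8A CA 97 E0 A6 AC C7 B1

U+1D593: 4-byte form → F0 9D 96 93.
U+B824: 3-byte form → EB A0 A4.
U+018A: 2-byte form → C6 8A.
U+1D41F: 4-byte form → F0 9D 90 9F.
U+0478: 2-byte form → D1 B8.
U+068A: 2-byte form → DA 8A.
U+0297: 2-byte form → CA 97.
U+09AC: 3-byte form → E0 A6 AC.
U+01F1: 2-byte form → C7 B1.
Concatenated (24 bytes): F0 9D 96 93 EB A0 A4 C6 8A F0 9D 90 9F D1 B8 DA 8A CA 97 E0 A6 AC C7 B1.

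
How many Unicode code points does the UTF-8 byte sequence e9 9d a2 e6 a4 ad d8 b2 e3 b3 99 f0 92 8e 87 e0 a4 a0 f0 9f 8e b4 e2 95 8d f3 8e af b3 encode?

Byte at offset 0: 0xE9 = 11101001 → 3-byte char (#1). Advance 3.
Byte at offset 3: 0xE6 = 11100110 → 3-byte char (#2). Advance 3.
Byte at offset 6: 0xD8 = 11011000 → 2-byte char (#3). Advance 2.
Byte at offset 8: 0xE3 = 11100011 → 3-byte char (#4). Advance 3.
Byte at offset 11: 0xF0 = 11110000 → 4-byte char (#5). Advance 4.
Byte at offset 15: 0xE0 = 11100000 → 3-byte char (#6). Advance 3.
Byte at offset 18: 0xF0 = 11110000 → 4-byte char (#7). Advance 4.
Byte at offset 22: 0xE2 = 11100010 → 3-byte char (#8). Advance 3.
Byte at offset 25: 0xF3 = 11110011 → 4-byte char (#9). Advance 4.
Reached end at offset 29 after 9 code points.

9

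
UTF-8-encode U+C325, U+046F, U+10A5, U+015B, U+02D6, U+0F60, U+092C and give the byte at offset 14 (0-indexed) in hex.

U+C325 → 3-byte form EC 8C A5 at offsets 0–2.
U+046F → 2-byte form D1 AF at offsets 3–4.
U+10A5 → 3-byte form E1 82 A5 at offsets 5–7.
U+015B → 2-byte form C5 9B at offsets 8–9.
U+02D6 → 2-byte form CB 96 at offsets 10–11.
U+0F60 → 3-byte form E0 BD A0 at offsets 12–14.
Offset 14 falls in char 6's range; it's byte 3 of E0 BD A0 = 0xA0.

0xA0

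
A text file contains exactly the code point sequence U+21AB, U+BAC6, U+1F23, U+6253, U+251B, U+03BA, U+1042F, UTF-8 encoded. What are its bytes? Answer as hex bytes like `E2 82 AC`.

U+21AB: 3-byte form → E2 86 AB.
U+BAC6: 3-byte form → EB AB 86.
U+1F23: 3-byte form → E1 BC A3.
U+6253: 3-byte form → E6 89 93.
U+251B: 3-byte form → E2 94 9B.
U+03BA: 2-byte form → CE BA.
U+1042F: 4-byte form → F0 90 90 AF.
Concatenated (21 bytes): E2 86 AB EB AB 86 E1 BC A3 E6 89 93 E2 94 9B CE BA F0 90 90 AF.

E2 86 AB EB AB 86 E1 BC A3 E6 89 93 E2 94 9B CE BA F0 90 90 AF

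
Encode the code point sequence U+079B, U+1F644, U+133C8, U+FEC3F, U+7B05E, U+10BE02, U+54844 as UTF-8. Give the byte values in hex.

DE 9B F0 9F 99 84 F0 93 8F 88 F3 BE B0 BF F1 BB 81 9E F4 8B B8 82 F1 94 A1 84

U+079B: 2-byte form → DE 9B.
U+1F644: 4-byte form → F0 9F 99 84.
U+133C8: 4-byte form → F0 93 8F 88.
U+FEC3F: 4-byte form → F3 BE B0 BF.
U+7B05E: 4-byte form → F1 BB 81 9E.
U+10BE02: 4-byte form → F4 8B B8 82.
U+54844: 4-byte form → F1 94 A1 84.
Concatenated (26 bytes): DE 9B F0 9F 99 84 F0 93 8F 88 F3 BE B0 BF F1 BB 81 9E F4 8B B8 82 F1 94 A1 84.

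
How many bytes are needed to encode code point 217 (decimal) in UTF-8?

U+00D9 = 0xD9. UTF-8 uses 1 byte below 0x80, 2 below 0x800, 3 below 0x10000, 4 up to 0x10FFFF. 0xD9 is in U+0080–U+07FF → 2 bytes.

2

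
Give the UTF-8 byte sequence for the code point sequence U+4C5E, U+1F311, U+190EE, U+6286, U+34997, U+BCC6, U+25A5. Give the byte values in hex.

U+4C5E: 3-byte form → E4 B1 9E.
U+1F311: 4-byte form → F0 9F 8C 91.
U+190EE: 4-byte form → F0 99 83 AE.
U+6286: 3-byte form → E6 8A 86.
U+34997: 4-byte form → F0 B4 A6 97.
U+BCC6: 3-byte form → EB B3 86.
U+25A5: 3-byte form → E2 96 A5.
Concatenated (24 bytes): E4 B1 9E F0 9F 8C 91 F0 99 83 AE E6 8A 86 F0 B4 A6 97 EB B3 86 E2 96 A5.

E4 B1 9E F0 9F 8C 91 F0 99 83 AE E6 8A 86 F0 B4 A6 97 EB B3 86 E2 96 A5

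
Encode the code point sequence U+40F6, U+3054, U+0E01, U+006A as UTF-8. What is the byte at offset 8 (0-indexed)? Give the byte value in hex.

0x81

U+40F6 → 3-byte form E4 83 B6 at offsets 0–2.
U+3054 → 3-byte form E3 81 94 at offsets 3–5.
U+0E01 → 3-byte form E0 B8 81 at offsets 6–8.
Offset 8 falls in char 3's range; it's byte 3 of E0 B8 81 = 0x81.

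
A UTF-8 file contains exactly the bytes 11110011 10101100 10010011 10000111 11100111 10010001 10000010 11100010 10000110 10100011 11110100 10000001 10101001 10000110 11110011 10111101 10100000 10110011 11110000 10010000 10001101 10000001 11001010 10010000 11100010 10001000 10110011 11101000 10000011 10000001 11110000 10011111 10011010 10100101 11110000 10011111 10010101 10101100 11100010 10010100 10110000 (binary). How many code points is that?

12

Byte at offset 0: 0xF3 = 11110011 → 4-byte char (#1). Advance 4.
Byte at offset 4: 0xE7 = 11100111 → 3-byte char (#2). Advance 3.
Byte at offset 7: 0xE2 = 11100010 → 3-byte char (#3). Advance 3.
Byte at offset 10: 0xF4 = 11110100 → 4-byte char (#4). Advance 4.
Byte at offset 14: 0xF3 = 11110011 → 4-byte char (#5). Advance 4.
Byte at offset 18: 0xF0 = 11110000 → 4-byte char (#6). Advance 4.
Byte at offset 22: 0xCA = 11001010 → 2-byte char (#7). Advance 2.
Byte at offset 24: 0xE2 = 11100010 → 3-byte char (#8). Advance 3.
Byte at offset 27: 0xE8 = 11101000 → 3-byte char (#9). Advance 3.
Byte at offset 30: 0xF0 = 11110000 → 4-byte char (#10). Advance 4.
Byte at offset 34: 0xF0 = 11110000 → 4-byte char (#11). Advance 4.
Byte at offset 38: 0xE2 = 11100010 → 3-byte char (#12). Advance 3.
Reached end at offset 41 after 12 code points.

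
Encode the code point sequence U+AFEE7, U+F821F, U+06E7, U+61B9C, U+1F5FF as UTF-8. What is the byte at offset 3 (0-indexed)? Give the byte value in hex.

U+AFEE7 → 4-byte form F2 AF BB A7 at offsets 0–3.
Offset 3 falls in char 1's range; it's byte 4 of F2 AF BB A7 = 0xA7.

0xA7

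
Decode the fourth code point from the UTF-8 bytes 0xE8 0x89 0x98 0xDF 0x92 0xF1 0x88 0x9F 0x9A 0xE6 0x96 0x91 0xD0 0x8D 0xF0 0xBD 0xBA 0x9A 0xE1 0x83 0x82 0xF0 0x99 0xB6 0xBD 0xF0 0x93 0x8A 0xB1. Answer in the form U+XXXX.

Offset 0: leading byte 0xE8 = 11101000 → 3-byte char #1 = E8 89 98.
Offset 3: leading byte 0xDF = 11011111 → 2-byte char #2 = DF 92.
Offset 5: leading byte 0xF1 = 11110001 → 4-byte char #3 = F1 88 9F 9A.
Offset 9: leading byte 0xE6 = 11100110 → 3-byte char #4 = E6 96 91.
Leading byte 0xE6 = 11100110 matches 1110xxxx → 3-byte sequence.
Byte 1: 0xE6 = 11100110, payload 0110 (4 bits).
Byte 2: 0x96 = 10010110 (10xxxxxx ✓), payload 010110.
Byte 3: 0x91 = 10010001 (10xxxxxx ✓), payload 010001.
Concatenate: 0110010110010001 = 0x6591 (16 bits → U+6591).

U+6591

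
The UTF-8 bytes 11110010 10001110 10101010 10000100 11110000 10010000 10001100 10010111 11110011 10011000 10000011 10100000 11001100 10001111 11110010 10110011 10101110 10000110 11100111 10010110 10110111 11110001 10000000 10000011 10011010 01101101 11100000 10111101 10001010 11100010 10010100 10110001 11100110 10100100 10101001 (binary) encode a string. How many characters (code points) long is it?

Byte at offset 0: 0xF2 = 11110010 → 4-byte char (#1). Advance 4.
Byte at offset 4: 0xF0 = 11110000 → 4-byte char (#2). Advance 4.
Byte at offset 8: 0xF3 = 11110011 → 4-byte char (#3). Advance 4.
Byte at offset 12: 0xCC = 11001100 → 2-byte char (#4). Advance 2.
Byte at offset 14: 0xF2 = 11110010 → 4-byte char (#5). Advance 4.
Byte at offset 18: 0xE7 = 11100111 → 3-byte char (#6). Advance 3.
Byte at offset 21: 0xF1 = 11110001 → 4-byte char (#7). Advance 4.
Byte at offset 25: 0x6D = 01101101 → 1-byte char (#8). Advance 1.
Byte at offset 26: 0xE0 = 11100000 → 3-byte char (#9). Advance 3.
Byte at offset 29: 0xE2 = 11100010 → 3-byte char (#10). Advance 3.
Byte at offset 32: 0xE6 = 11100110 → 3-byte char (#11). Advance 3.
Reached end at offset 35 after 11 code points.

11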